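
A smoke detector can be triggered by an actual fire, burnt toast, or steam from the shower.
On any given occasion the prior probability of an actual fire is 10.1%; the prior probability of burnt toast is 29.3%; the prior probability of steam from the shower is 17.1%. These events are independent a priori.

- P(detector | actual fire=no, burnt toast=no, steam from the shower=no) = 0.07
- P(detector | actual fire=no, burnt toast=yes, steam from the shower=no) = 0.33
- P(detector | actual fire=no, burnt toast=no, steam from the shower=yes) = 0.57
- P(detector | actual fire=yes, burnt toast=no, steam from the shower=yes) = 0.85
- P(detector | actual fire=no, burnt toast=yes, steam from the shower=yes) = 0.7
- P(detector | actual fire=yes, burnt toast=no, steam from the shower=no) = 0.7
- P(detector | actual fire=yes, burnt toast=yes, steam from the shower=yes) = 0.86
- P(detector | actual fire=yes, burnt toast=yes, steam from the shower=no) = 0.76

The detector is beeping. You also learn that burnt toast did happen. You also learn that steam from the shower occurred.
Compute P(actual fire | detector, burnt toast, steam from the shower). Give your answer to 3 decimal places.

P(actual fire | detector, burnt toast, steam from the shower) ≈ 0.121

P(detector | burnt toast, steam from the shower) = 0.7·0.899 + 0.86·0.101 = 0.629300 + 0.086860 = 0.716160
Of this, 0.086860 comes from 0.86·0.101 (the actual fire=true cases).
Hence the posterior is 0.086860/0.716160 ≈ 0.121.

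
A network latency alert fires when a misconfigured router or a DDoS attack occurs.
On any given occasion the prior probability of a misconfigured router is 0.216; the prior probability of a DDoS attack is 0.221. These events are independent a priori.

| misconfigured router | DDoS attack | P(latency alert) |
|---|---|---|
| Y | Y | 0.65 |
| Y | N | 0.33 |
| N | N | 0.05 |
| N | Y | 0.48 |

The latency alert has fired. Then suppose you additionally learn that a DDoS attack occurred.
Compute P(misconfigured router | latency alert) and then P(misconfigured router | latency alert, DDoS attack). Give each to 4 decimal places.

P(misconfigured router | latency alert) ≈ 0.4322; P(misconfigured router | latency alert, DDoS attack) ≈ 0.2717

Sum P(latency alert|·) weighted by the priors over the 4 (misconfigured router, DDoS attack) configurations:
  P(latency alert) = 0.05×0.784×0.779 + 0.48×0.784×0.221 + 0.33×0.216×0.779 + 0.65×0.216×0.221
        = 0.030537 + 0.083167 + 0.055527 + 0.031028 = 0.200259
Keeping only the misconfigured router-present terms gives 0.086555, so
  P(misconfigured router | latency alert) = 0.086555 / 0.200259 ≈ 0.4322

Now also conditioning on DDoS attack=true:
Sum P(latency alert|·) weighted by the priors over both values of misconfigured router:
  P(latency alert | DDoS attack) = 0.48·0.784 + 0.65·0.216
        = 0.376320 + 0.140400 = 0.516720
Keeping only the misconfigured router-present terms gives 0.140400, so
  P(misconfigured router | latency alert, DDoS attack) = 0.140400 / 0.516720 ≈ 0.2717
Conditioning on DDoS attack lowers the posterior on misconfigured router: the classic explaining-away effect in a common-effect structure.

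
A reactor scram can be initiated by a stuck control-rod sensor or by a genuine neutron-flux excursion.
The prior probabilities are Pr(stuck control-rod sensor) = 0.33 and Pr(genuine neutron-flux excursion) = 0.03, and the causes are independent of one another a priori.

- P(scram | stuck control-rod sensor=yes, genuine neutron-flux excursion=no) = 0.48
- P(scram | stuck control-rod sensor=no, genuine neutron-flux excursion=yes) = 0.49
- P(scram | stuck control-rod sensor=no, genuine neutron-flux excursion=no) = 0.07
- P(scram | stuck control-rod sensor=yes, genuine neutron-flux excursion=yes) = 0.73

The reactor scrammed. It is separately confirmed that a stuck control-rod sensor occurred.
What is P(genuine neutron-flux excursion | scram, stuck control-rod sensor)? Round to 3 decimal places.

P(genuine neutron-flux excursion | scram, stuck control-rod sensor) ≈ 0.045

P(scram | stuck control-rod sensor) = 0.48×0.97 + 0.73×0.03 = 0.465600 + 0.021900 = 0.487500
Restricting to configurations with genuine neutron-flux excursion present: 0.73×0.03 = 0.021900.
So P(genuine neutron-flux excursion | scram, stuck control-rod sensor) = 0.021900/0.487500 ≈ 0.045.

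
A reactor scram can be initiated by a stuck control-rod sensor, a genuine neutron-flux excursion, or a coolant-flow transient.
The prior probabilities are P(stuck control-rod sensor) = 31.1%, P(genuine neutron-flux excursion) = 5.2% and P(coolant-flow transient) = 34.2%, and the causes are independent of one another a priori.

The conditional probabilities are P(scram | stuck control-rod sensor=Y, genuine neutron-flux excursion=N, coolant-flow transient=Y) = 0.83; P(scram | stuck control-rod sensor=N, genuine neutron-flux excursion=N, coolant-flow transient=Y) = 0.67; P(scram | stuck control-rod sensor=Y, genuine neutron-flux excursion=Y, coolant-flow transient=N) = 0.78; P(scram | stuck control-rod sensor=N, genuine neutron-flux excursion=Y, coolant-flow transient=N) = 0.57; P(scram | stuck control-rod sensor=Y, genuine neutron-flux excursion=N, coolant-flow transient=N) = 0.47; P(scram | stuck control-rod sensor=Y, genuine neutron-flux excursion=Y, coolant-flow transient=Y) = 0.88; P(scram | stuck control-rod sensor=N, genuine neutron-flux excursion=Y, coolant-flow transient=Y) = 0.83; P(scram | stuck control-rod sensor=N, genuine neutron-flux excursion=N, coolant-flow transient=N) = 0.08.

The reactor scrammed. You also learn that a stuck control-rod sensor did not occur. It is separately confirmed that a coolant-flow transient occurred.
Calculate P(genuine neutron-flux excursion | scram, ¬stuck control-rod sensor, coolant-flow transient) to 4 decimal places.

P(genuine neutron-flux excursion | scram, ¬stuck control-rod sensor, coolant-flow transient) ≈ 0.0636

Weight on genuine neutron-flux excursion=true, given the evidence: 0.83*0.052 = 0.043160
Normalizer over all consistent configurations: 0.67*0.948 + 0.83*0.052 = 0.678320
Posterior = 0.043160 / 0.678320 ≈ 0.0636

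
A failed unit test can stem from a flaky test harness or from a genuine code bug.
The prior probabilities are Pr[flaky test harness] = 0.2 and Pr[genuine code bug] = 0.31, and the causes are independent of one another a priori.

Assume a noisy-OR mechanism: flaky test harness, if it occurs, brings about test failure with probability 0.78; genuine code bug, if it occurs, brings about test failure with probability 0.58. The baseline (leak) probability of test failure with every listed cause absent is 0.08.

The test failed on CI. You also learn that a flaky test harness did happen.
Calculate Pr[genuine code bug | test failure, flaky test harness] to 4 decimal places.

Under noisy-OR, P(test failure | causes) = 1 − (1−0.08)·∏(1−qᵢ) over the active causes.
Enumerate both values of genuine code bug and weight by the priors:
  P(test failure | flaky test harness) = 0.7976·0.69 + 0.914992·0.31
        = 0.550344 + 0.283648 = 0.833992
The terms with genuine code bug present sum to 0.283648, so
  P(genuine code bug | test failure, flaky test harness) = 0.283648 / 0.833992 ≈ 0.3401

Pr[genuine code bug | test failure, flaky test harness] ≈ 0.3401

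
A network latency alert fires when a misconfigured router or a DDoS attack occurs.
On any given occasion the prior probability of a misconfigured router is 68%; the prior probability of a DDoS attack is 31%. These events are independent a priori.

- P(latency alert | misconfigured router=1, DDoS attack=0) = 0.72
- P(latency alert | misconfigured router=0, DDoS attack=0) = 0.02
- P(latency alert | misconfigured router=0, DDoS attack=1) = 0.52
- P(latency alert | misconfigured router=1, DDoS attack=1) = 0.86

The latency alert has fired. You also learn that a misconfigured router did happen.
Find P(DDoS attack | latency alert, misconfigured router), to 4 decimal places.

P(DDoS attack | latency alert, misconfigured router) ≈ 0.3492

P(latency alert | misconfigured router) = 0.72*0.69 + 0.86*0.31 = 0.496800 + 0.266600 = 0.763400
Of this, 0.266600 comes from 0.86*0.31 (the DDoS attack=true cases).
So P(DDoS attack | latency alert, misconfigured router) = 0.266600/0.763400 ≈ 0.3492.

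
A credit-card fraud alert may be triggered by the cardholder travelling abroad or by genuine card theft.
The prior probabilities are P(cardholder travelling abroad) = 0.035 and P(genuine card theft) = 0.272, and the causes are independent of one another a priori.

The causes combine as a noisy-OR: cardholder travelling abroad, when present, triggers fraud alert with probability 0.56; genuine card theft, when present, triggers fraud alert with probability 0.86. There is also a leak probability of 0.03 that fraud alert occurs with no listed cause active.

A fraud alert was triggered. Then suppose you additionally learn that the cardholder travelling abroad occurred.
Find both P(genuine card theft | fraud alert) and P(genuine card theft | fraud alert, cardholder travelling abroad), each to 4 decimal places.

P(genuine card theft | fraud alert) ≈ 0.8686; P(genuine card theft | fraud alert, cardholder travelling abroad) ≈ 0.3800

Under noisy-OR, P(fraud alert | causes) = 1 − (1−0.03)·∏(1−qᵢ) over the active causes.
P(fraud alert) = 0.03·0.965·0.728 + 0.8642·0.965·0.272 + 0.5732·0.035·0.728 + 0.940248·0.035·0.272 = 0.021076 + 0.226835 + 0.014605 + 0.008951 = 0.271467
Of this, 0.235786 comes from 0.226835 + 0.008951 (the genuine card theft=true cases).
P(genuine card theft | fraud alert) = 0.235786 / 0.271467 ≈ 0.8686

With the extra evidence:
P(fraud alert | cardholder travelling abroad) = 0.5732·0.728 + 0.940248·0.272 = 0.417290 + 0.255747 = 0.673037
The genuine card theft-present share is 0.940248·0.272 = 0.255747.
Hence the posterior is 0.255747/0.673037 ≈ 0.3800.
Conditioning on cardholder travelling abroad lowers the posterior on genuine card theft: the classic explaining-away effect in a common-effect structure.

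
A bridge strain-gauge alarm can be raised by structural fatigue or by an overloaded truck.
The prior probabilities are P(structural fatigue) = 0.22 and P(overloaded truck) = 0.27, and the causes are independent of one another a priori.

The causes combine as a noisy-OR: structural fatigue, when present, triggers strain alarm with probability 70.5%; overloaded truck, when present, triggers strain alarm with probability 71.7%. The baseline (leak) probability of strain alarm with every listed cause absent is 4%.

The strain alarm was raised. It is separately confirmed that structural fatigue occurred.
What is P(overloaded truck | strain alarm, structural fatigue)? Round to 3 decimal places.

Under noisy-OR, P(strain alarm | causes) = 1 − (1−0.04)·∏(1−qᵢ) over the active causes.
Sum P(strain alarm|·) weighted by the priors over both values of overloaded truck:
  P(strain alarm | structural fatigue) = 0.7168×0.73 + 0.919854×0.27
        = 0.523264 + 0.248361 = 0.771625
Keeping only the overloaded truck-present terms gives 0.248361, so
  P(overloaded truck | strain alarm, structural fatigue) = 0.248361 / 0.771625 ≈ 0.322

P(overloaded truck | strain alarm, structural fatigue) ≈ 0.322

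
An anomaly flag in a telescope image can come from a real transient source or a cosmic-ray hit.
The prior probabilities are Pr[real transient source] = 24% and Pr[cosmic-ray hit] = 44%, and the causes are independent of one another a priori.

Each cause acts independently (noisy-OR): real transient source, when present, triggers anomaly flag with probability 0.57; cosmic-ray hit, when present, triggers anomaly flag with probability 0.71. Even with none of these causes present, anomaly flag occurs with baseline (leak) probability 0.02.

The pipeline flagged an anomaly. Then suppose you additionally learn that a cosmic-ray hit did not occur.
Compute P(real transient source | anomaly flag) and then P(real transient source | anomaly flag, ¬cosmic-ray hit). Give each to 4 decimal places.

P(real transient source | anomaly flag) ≈ 0.4075; P(real transient source | anomaly flag, ¬cosmic-ray hit) ≈ 0.9013

Under noisy-OR, P(anomaly flag | causes) = 1 − (1−0.02)·∏(1−qᵢ) over the active causes.
For the numerator, keep only real transient source=true terms: 0.077764 + 0.092695 = 0.170459
The normalizing constant is 0.02·0.76·0.56 + 0.7158·0.76·0.44 + 0.5786·0.24·0.56 + 0.877794·0.24·0.44 = 0.418335
P(real transient source | anomaly flag) = 0.170459/0.418335 ≈ 0.4075

Now condition on the additional information:
Numerator (weight on configurations with real transient source): 0.5786·0.24 = 0.138864
Denominator P(anomaly flag | ¬cosmic-ray hit): 0.02·0.76 + 0.5786·0.24 = 0.154064
P(real transient source | anomaly flag, ¬cosmic-ray hit) = 0.138864/0.154064 ≈ 0.9013
Ruling out cosmic-ray hit raises the posterior on real transient source — the flip side of explaining away.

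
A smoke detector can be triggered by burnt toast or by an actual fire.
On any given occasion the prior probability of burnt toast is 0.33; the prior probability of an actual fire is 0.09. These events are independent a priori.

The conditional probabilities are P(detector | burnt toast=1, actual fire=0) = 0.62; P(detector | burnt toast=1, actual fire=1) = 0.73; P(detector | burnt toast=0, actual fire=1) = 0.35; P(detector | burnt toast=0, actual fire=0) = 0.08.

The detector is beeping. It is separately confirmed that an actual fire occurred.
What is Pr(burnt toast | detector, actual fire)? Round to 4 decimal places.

P(detector | actual fire) = 0.35×0.67 + 0.73×0.33 = 0.234500 + 0.240900 = 0.475400
The burnt toast-present share is 0.73×0.33 = 0.240900.
Hence the posterior is 0.240900/0.475400 ≈ 0.5067.

Pr(burnt toast | detector, actual fire) ≈ 0.5067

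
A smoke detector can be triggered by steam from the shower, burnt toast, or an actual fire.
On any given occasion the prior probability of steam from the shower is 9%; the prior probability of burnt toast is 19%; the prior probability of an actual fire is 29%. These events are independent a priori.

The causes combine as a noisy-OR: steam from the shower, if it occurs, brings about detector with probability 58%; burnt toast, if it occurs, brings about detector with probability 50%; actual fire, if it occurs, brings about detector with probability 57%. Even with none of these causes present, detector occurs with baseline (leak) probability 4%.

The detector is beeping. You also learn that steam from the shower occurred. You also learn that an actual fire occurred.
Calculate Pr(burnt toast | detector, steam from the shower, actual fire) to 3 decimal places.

Under noisy-OR, P(detector | causes) = 1 − (1−0.04)·∏(1−qᵢ) over the active causes.
P(detector | steam from the shower, actual fire) = 0.826624*0.81 + 0.913312*0.19 = 0.669565 + 0.173529 = 0.843094
The burnt toast-present share is 0.913312*0.19 = 0.173529.
Hence the posterior is 0.173529/0.843094 ≈ 0.206.

Pr(burnt toast | detector, steam from the shower, actual fire) ≈ 0.206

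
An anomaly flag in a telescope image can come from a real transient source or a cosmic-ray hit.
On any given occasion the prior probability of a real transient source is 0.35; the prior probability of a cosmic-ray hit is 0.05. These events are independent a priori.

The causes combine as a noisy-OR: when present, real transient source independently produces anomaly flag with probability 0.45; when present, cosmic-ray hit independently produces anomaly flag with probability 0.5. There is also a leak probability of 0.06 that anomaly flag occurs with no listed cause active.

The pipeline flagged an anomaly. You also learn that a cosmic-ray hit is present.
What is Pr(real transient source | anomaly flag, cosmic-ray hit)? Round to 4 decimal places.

Pr(real transient source | anomaly flag, cosmic-ray hit) ≈ 0.4297

Under noisy-OR, P(anomaly flag | causes) = 1 − (1−0.06)·∏(1−qᵢ) over the active causes.
Numerator (weight on configurations with real transient source): 0.7415·0.35 = 0.259525
Normalizer over all consistent configurations: 0.53·0.65 + 0.7415·0.35 = 0.604025
P(real transient source | anomaly flag, cosmic-ray hit) = 0.259525/0.604025 ≈ 0.4297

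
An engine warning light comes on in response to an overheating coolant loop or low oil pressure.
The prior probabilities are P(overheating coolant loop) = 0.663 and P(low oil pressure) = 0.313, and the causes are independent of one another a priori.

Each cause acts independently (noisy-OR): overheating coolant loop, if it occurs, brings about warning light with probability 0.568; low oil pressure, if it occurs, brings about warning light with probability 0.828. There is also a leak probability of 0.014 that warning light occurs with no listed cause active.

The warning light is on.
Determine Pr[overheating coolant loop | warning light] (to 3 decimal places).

Pr[overheating coolant loop | warning light] ≈ 0.833

Under noisy-OR, P(warning light | causes) = 1 − (1−0.014)·∏(1−qᵢ) over the active causes.
P(warning light) = 0.014·0.337·0.687 + 0.830408·0.337·0.313 + 0.574048·0.663·0.687 + 0.926736·0.663·0.313 = 0.003241 + 0.087592 + 0.261468 + 0.192315 = 0.544616
The overheating coolant loop-present share is 0.261468 + 0.192315 = 0.453783.
Hence the posterior is 0.453783/0.544616 ≈ 0.833.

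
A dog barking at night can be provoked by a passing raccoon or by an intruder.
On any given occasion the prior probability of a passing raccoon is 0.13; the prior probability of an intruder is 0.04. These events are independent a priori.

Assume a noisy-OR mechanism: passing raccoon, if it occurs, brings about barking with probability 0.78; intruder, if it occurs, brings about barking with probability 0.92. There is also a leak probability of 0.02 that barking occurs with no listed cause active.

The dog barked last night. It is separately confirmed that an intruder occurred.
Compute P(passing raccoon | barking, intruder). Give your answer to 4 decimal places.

P(passing raccoon | barking, intruder) ≈ 0.1374

Under noisy-OR, P(barking | causes) = 1 − (1−0.02)·∏(1−qᵢ) over the active causes.
Sum P(barking|·) weighted by the priors over both values of passing raccoon:
  P(barking | intruder) = 0.9216*0.87 + 0.982752*0.13
        = 0.801792 + 0.127758 = 0.929550
Keeping only the passing raccoon-present terms gives 0.127758, so
  P(passing raccoon | barking, intruder) = 0.127758 / 0.929550 ≈ 0.1374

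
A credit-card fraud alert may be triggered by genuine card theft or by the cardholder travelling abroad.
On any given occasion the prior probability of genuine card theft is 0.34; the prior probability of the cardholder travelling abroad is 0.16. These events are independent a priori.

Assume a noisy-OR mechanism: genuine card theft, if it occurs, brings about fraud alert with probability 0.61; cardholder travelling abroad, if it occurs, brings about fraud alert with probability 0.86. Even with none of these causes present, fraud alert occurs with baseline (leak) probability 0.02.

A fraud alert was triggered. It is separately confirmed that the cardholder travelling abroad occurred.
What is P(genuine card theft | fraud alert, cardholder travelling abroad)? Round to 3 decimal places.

P(genuine card theft | fraud alert, cardholder travelling abroad) ≈ 0.361

Under noisy-OR, P(fraud alert | causes) = 1 − (1−0.02)·∏(1−qᵢ) over the active causes.
Weight on genuine card theft=true, given the evidence: 0.946492×0.34 = 0.321807
Normalizer over all consistent configurations: 0.8628×0.66 + 0.946492×0.34 = 0.891255
P(genuine card theft | fraud alert, cardholder travelling abroad) = 0.321807/0.891255 ≈ 0.361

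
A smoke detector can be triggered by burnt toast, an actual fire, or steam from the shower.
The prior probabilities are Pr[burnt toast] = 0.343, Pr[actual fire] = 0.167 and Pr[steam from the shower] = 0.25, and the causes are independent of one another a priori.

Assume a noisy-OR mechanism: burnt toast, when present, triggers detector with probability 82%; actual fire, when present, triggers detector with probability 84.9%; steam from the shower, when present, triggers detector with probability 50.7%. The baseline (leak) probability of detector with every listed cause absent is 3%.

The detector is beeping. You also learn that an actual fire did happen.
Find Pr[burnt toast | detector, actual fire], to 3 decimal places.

Under noisy-OR, P(detector | causes) = 1 − (1−0.03)·∏(1−qᵢ) over the active causes.
By total probability over the 4 (burnt toast, steam from the shower) configurations:
  P(detector | actual fire) = 0.85353·0.657·0.75 + 0.92779·0.657·0.25 + 0.973635·0.343·0.75 + 0.987002·0.343·0.25
        = 0.420577 + 0.152390 + 0.250468 + 0.084635 = 0.908070
The terms with burnt toast present sum to 0.335103, so
  P(burnt toast | detector, actual fire) = 0.335103 / 0.908070 ≈ 0.369

Pr[burnt toast | detector, actual fire] ≈ 0.369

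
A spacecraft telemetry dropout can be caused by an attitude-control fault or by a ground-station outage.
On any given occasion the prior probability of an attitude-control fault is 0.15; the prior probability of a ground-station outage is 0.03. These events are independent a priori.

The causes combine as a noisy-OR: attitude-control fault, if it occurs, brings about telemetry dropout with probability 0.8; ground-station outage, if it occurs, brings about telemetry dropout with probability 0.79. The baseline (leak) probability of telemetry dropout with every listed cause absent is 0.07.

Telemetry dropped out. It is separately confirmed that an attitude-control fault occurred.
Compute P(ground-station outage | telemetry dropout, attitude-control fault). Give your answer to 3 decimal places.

Under noisy-OR, P(telemetry dropout | causes) = 1 − (1−0.07)·∏(1−qᵢ) over the active causes.
By total probability over both values of ground-station outage:
  P(telemetry dropout | attitude-control fault) = 0.814×0.97 + 0.96094×0.03
        = 0.789580 + 0.028828 = 0.818408
The terms with ground-station outage present sum to 0.028828, so
  P(ground-station outage | telemetry dropout, attitude-control fault) = 0.028828 / 0.818408 ≈ 0.035

P(ground-station outage | telemetry dropout, attitude-control fault) ≈ 0.035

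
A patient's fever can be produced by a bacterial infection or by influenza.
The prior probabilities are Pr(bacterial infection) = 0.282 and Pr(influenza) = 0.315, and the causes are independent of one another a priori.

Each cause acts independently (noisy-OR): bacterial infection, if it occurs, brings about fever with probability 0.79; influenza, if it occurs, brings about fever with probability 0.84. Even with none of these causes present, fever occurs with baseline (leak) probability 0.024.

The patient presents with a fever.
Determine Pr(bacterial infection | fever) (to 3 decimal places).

Under noisy-OR, P(fever | causes) = 1 − (1−0.024)·∏(1−qᵢ) over the active causes.
Numerator (weight on configurations with bacterial infection): 0.153578 + 0.085917 = 0.239495
The normalizing constant is 0.024*0.718*0.685 + 0.84384*0.718*0.315 + 0.79504*0.282*0.685 + 0.967206*0.282*0.315 = 0.442150
P(bacterial infection | fever) = 0.239495/0.442150 ≈ 0.542

Pr(bacterial infection | fever) ≈ 0.542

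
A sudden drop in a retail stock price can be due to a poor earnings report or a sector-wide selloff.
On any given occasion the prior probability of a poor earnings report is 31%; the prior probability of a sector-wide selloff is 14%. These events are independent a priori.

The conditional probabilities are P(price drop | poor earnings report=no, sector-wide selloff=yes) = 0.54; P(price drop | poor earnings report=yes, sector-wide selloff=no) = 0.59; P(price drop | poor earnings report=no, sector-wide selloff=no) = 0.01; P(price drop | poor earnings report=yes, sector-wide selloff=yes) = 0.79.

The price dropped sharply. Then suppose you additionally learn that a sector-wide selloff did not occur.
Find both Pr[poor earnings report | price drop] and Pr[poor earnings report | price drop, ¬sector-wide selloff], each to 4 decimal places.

Pr[poor earnings report | price drop] ≈ 0.7673; Pr[poor earnings report | price drop, ¬sector-wide selloff] ≈ 0.9636

P(price drop) = 0.01·0.69·0.86 + 0.54·0.69·0.14 + 0.59·0.31·0.86 + 0.79·0.31·0.14 = 0.005934 + 0.052164 + 0.157294 + 0.034286 = 0.249678
Of this, 0.191580 comes from 0.157294 + 0.034286 (the poor earnings report=true cases).
Hence the posterior is 0.191580/0.249678 ≈ 0.7673.

Now condition on the additional information:
Weight on poor earnings report=true, given the evidence: 0.59×0.31 = 0.182900
The normalizing constant is 0.01×0.69 + 0.59×0.31 = 0.189800
P(poor earnings report | price drop, ¬sector-wide selloff) = 0.182900/0.189800 ≈ 0.9636
Ruling out sector-wide selloff raises the posterior on poor earnings report — the flip side of explaining away.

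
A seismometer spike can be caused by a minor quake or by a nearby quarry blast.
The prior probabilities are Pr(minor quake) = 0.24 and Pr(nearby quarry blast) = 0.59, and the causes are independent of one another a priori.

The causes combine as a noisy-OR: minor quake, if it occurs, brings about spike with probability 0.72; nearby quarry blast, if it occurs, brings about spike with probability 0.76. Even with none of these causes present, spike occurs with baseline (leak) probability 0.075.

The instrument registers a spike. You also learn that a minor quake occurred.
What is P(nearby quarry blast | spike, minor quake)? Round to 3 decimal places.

Under noisy-OR, P(spike | causes) = 1 − (1−0.075)·∏(1−qᵢ) over the active causes.
By total probability over both values of nearby quarry blast:
  P(spike | minor quake) = 0.741·0.41 + 0.93784·0.59
        = 0.303810 + 0.553326 = 0.857136
The terms with nearby quarry blast present sum to 0.553326, so
  P(nearby quarry blast | spike, minor quake) = 0.553326 / 0.857136 ≈ 0.646

P(nearby quarry blast | spike, minor quake) ≈ 0.646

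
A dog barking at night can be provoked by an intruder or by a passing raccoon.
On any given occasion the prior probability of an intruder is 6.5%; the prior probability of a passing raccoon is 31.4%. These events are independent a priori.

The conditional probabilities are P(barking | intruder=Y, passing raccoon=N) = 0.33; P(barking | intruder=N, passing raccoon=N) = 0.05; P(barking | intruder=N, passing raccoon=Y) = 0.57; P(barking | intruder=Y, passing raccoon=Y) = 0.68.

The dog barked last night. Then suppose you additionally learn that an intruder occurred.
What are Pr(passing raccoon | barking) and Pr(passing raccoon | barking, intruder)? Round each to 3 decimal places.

Pr(passing raccoon | barking) ≈ 0.795; Pr(passing raccoon | barking, intruder) ≈ 0.485

By total probability over the 4 (intruder, passing raccoon) configurations:
  P(barking) = 0.05·0.935·0.686 + 0.57·0.935·0.314 + 0.33·0.065·0.686 + 0.68·0.065·0.314
        = 0.032071 + 0.167346 + 0.014715 + 0.013879 = 0.228011
Configurations with passing raccoon contribute 0.181225, so
  P(passing raccoon | barking) = 0.181225 / 0.228011 ≈ 0.795

Now condition on the additional information:
Numerator (weight on configurations with passing raccoon): 0.68·0.314 = 0.213520
The normalizing constant is 0.33·0.686 + 0.68·0.314 = 0.439900
P(passing raccoon | barking, intruder) = 0.213520/0.439900 ≈ 0.485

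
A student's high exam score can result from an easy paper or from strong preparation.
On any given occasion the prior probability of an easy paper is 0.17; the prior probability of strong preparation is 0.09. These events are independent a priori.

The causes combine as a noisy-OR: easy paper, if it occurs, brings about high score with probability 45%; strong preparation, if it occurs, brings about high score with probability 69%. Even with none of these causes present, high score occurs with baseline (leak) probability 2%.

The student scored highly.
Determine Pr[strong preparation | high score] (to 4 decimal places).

Pr[strong preparation | high score] ≈ 0.4283

Under noisy-OR, P(high score | causes) = 1 − (1−0.02)·∏(1−qᵢ) over the active causes.
P(high score) = 0.02·0.83·0.91 + 0.6962·0.83·0.09 + 0.461·0.17·0.91 + 0.83291·0.17·0.09 = 0.015106 + 0.052006 + 0.071317 + 0.012744 = 0.151173
The strong preparation-present share is 0.052006 + 0.012744 = 0.064750.
So P(strong preparation | high score) = 0.064750/0.151173 ≈ 0.4283.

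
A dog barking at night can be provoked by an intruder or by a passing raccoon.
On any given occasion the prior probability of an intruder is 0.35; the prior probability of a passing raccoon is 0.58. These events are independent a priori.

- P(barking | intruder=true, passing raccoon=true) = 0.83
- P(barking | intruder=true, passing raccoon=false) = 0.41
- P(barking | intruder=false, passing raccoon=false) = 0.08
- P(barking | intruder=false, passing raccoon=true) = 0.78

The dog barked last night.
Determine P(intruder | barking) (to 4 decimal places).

P(intruder | barking) ≈ 0.4200

Enumerate the 4 (intruder, passing raccoon) configurations and weight by the priors:
  P(barking) = 0.08×0.65×0.42 + 0.78×0.65×0.58 + 0.41×0.35×0.42 + 0.83×0.35×0.58
        = 0.021840 + 0.294060 + 0.060270 + 0.168490 = 0.544660
Keeping only the intruder-present terms gives 0.228760, so
  P(intruder | barking) = 0.228760 / 0.544660 ≈ 0.4200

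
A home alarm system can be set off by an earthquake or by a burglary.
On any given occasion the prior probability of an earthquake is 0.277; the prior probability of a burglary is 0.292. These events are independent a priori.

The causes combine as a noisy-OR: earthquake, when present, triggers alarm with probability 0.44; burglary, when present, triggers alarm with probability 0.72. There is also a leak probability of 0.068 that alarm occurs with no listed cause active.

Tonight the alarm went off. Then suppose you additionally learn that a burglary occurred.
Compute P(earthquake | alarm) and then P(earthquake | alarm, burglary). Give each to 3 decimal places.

P(earthquake | alarm) ≈ 0.460; P(earthquake | alarm, burglary) ≈ 0.307

Under noisy-OR, P(alarm | causes) = 1 − (1−0.068)·∏(1−qᵢ) over the active causes.
Sum P(alarm|·) weighted by the priors over the 4 (earthquake, burglary) configurations:
  P(alarm) = 0.068·0.723·0.708 + 0.73904·0.723·0.292 + 0.47808·0.277·0.708 + 0.853862·0.277·0.292
        = 0.034808 + 0.156023 + 0.093759 + 0.069064 = 0.353654
Keeping only the earthquake-present terms gives 0.162823, so
  P(earthquake | alarm) = 0.162823 / 0.353654 ≈ 0.460

Now condition on the additional information:
For the numerator, keep only earthquake=true terms: 0.853862*0.277 = 0.236520
The normalizing constant is 0.73904*0.723 + 0.853862*0.277 = 0.770846
P(earthquake | alarm, burglary) = 0.236520/0.770846 ≈ 0.307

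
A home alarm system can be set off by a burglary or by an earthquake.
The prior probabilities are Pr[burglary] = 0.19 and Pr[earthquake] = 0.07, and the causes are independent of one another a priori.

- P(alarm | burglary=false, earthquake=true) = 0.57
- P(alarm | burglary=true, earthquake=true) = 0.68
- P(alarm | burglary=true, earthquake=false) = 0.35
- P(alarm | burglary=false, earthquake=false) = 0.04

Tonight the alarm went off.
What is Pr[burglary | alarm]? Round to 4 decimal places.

Sum P(alarm|·) weighted by the priors over the 4 (burglary, earthquake) configurations:
  P(alarm) = 0.04·0.81·0.93 + 0.57·0.81·0.07 + 0.35·0.19·0.93 + 0.68·0.19·0.07
        = 0.030132 + 0.032319 + 0.061845 + 0.009044 = 0.133340
Configurations with burglary contribute 0.070889, so
  P(burglary | alarm) = 0.070889 / 0.133340 ≈ 0.5316

Pr[burglary | alarm] ≈ 0.5316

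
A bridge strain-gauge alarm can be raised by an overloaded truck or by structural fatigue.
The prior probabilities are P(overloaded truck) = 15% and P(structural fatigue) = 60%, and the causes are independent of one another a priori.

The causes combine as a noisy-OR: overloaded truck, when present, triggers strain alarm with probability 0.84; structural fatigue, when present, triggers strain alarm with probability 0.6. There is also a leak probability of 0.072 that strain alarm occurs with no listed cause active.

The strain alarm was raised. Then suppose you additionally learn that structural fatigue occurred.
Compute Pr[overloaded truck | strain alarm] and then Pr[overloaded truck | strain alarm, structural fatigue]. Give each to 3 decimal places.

Pr[overloaded truck | strain alarm] ≈ 0.282; Pr[overloaded truck | strain alarm, structural fatigue] ≈ 0.209

Under noisy-OR, P(strain alarm | causes) = 1 − (1−0.072)·∏(1−qᵢ) over the active causes.
P(strain alarm) = 0.072*0.85*0.4 + 0.6288*0.85*0.6 + 0.85152*0.15*0.4 + 0.940608*0.15*0.6 = 0.024480 + 0.320688 + 0.051091 + 0.084655 = 0.480914
The overloaded truck-present share is 0.051091 + 0.084655 = 0.135746.
Hence the posterior is 0.135746/0.480914 ≈ 0.282.

With the extra evidence:
Numerator (weight on configurations with overloaded truck): 0.940608·0.15 = 0.141091
Denominator P(strain alarm | structural fatigue): 0.6288·0.85 + 0.940608·0.15 = 0.675571
Posterior = 0.141091 / 0.675571 ≈ 0.209
The drop from 0.282 to 0.209 is the explaining-away (discounting) effect.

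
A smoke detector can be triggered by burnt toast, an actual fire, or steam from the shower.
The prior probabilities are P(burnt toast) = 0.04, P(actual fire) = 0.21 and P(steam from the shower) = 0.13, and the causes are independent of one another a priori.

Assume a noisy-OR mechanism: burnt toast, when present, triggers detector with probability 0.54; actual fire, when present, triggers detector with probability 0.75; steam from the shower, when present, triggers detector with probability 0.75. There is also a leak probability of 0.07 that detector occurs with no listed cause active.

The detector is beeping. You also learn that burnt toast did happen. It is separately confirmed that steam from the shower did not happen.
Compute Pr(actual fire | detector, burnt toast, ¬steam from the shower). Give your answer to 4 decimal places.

Pr(actual fire | detector, burnt toast, ¬steam from the shower) ≈ 0.2932

Under noisy-OR, P(detector | causes) = 1 − (1−0.07)·∏(1−qᵢ) over the active causes.
Numerator (weight on configurations with actual fire): 0.89305×0.21 = 0.187540
Denominator P(detector | burnt toast, ¬steam from the shower): 0.5722×0.79 + 0.89305×0.21 = 0.639578
P(actual fire | detector, burnt toast, ¬steam from the shower) = 0.187540/0.639578 ≈ 0.2932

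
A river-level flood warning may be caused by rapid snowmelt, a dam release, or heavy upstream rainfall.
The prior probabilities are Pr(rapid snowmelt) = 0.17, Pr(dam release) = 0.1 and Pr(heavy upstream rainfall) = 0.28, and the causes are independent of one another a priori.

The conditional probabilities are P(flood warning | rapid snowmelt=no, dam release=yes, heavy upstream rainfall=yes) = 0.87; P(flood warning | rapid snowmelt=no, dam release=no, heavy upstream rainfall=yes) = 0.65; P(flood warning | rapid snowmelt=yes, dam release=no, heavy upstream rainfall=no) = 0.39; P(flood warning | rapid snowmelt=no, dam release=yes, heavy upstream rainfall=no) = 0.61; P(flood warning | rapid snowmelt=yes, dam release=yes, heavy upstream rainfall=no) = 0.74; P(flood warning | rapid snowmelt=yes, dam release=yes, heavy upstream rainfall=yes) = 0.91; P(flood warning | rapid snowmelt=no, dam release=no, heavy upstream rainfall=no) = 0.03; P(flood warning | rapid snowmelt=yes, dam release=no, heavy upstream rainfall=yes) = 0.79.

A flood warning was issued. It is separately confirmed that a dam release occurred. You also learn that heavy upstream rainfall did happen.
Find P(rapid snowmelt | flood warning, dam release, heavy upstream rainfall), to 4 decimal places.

Numerator (weight on configurations with rapid snowmelt): 0.91*0.17 = 0.154700
The normalizing constant is 0.87*0.83 + 0.91*0.17 = 0.876800
P(rapid snowmelt | flood warning, dam release, heavy upstream rainfall) = 0.154700/0.876800 ≈ 0.1764

P(rapid snowmelt | flood warning, dam release, heavy upstream rainfall) ≈ 0.1764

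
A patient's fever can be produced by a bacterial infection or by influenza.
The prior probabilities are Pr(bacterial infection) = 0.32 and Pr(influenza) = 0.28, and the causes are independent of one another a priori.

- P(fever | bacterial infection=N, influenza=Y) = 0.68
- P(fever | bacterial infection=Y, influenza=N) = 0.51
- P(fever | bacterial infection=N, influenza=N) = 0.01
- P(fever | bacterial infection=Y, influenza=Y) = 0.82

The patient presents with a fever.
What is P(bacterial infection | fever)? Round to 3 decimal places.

P(bacterial infection | fever) ≈ 0.587

Numerator (weight on configurations with bacterial infection): 0.117504 + 0.073472 = 0.190976
The normalizing constant is 0.01*0.68*0.72 + 0.68*0.68*0.28 + 0.51*0.32*0.72 + 0.82*0.32*0.28 = 0.325344
Posterior = 0.190976 / 0.325344 ≈ 0.587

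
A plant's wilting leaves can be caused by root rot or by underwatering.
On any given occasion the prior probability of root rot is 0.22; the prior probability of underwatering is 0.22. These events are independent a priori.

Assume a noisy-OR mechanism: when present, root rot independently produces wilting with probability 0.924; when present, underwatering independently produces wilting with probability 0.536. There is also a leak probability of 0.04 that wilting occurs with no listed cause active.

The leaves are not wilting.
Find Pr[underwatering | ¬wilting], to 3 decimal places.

Pr[underwatering | ¬wilting] ≈ 0.116

Under noisy-OR, P(wilting | causes) = 1 − (1−0.04)·∏(1−qᵢ) over the active causes.
P(¬wilting) = 0.96×0.78×0.78 + 0.44544×0.78×0.22 + 0.07296×0.22×0.78 + 0.033853×0.22×0.22 = 0.584064 + 0.076438 + 0.012520 + 0.001638 = 0.674660
Restricting to configurations with underwatering present: 0.076438 + 0.001638 = 0.078076.
So P(underwatering | ¬wilting) = 0.078076/0.674660 ≈ 0.116.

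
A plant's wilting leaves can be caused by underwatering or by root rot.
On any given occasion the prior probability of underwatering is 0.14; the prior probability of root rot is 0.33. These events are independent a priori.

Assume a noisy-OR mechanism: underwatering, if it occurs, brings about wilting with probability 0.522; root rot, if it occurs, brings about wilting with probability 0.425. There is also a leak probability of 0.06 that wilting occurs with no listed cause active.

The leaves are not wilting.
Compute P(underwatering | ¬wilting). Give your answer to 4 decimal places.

P(underwatering | ¬wilting) ≈ 0.0722

Under noisy-OR, P(wilting | causes) = 1 − (1−0.06)·∏(1−qᵢ) over the active causes.
Enumerate the 4 (underwatering, root rot) configurations and weight by the priors:
  P(¬wilting) = 0.94×0.86×0.67 + 0.5405×0.86×0.33 + 0.44932×0.14×0.67 + 0.258359×0.14×0.33
        = 0.541628 + 0.153394 + 0.042146 + 0.011936 = 0.749104
Configurations with underwatering contribute 0.054082, so
  P(underwatering | ¬wilting) = 0.054082 / 0.749104 ≈ 0.0722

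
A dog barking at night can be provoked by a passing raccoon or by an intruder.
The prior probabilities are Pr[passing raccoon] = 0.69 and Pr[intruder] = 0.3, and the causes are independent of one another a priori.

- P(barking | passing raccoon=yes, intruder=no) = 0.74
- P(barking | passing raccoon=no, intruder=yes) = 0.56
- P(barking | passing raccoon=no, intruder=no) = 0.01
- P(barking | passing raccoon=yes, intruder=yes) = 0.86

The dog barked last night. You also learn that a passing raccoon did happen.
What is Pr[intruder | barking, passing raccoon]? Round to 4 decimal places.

For the numerator, keep only intruder=true terms: 0.86×0.3 = 0.258000
Normalizer over all consistent configurations: 0.74×0.7 + 0.86×0.3 = 0.776000
P(intruder | barking, passing raccoon) = 0.258000/0.776000 ≈ 0.3325

Pr[intruder | barking, passing raccoon] ≈ 0.3325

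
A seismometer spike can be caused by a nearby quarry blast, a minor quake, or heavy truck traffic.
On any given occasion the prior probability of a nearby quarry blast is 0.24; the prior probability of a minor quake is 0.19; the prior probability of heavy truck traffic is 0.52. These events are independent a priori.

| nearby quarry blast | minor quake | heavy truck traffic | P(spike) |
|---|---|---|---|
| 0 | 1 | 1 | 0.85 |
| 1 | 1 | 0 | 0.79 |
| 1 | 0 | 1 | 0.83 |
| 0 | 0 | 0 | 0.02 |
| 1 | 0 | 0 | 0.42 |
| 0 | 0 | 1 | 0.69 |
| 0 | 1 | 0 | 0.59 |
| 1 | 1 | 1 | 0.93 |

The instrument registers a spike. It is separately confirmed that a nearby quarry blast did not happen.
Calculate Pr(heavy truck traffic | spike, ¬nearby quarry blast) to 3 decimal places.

Pr(heavy truck traffic | spike, ¬nearby quarry blast) ≈ 0.859

P(spike | ¬nearby quarry blast) = 0.02*0.81*0.48 + 0.69*0.81*0.52 + 0.59*0.19*0.48 + 0.85*0.19*0.52 = 0.007776 + 0.290628 + 0.053808 + 0.083980 = 0.436192
Restricting to configurations with heavy truck traffic present: 0.290628 + 0.083980 = 0.374608.
So P(heavy truck traffic | spike, ¬nearby quarry blast) = 0.374608/0.436192 ≈ 0.859.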